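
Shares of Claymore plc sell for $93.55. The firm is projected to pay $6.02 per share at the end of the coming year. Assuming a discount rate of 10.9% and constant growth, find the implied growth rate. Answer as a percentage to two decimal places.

4.46%

From P₀ = D₁/(r − g), the implied growth is g = r − D₁/P₀.
g = 0.109 − 6.02/93.55 = 0.109 − 0.06435 = 0.04465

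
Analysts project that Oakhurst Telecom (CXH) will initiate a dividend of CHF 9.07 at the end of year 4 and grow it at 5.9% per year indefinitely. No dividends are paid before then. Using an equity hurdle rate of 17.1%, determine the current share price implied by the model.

Deferred-dividend DDM. At t=3 the remaining stream is a growing perpetuity with first payment D_4 = 9.07.
V_3 = D_4/(r−g) = 9.07/(0.171−0.059) = 80.9821
P₀ = V_3/(1+r)^3 = 80.9821/(1+0.171)^3 = 50.4334

CHF 50.43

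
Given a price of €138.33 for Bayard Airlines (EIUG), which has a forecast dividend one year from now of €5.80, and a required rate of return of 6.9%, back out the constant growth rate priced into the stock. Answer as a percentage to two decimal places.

From P₀ = D₁/(r − g), the implied growth is g = r − D₁/P₀.
g = 0.069 − 5.80/138.33 = 0.069 − 0.04193 = 0.02707

2.71%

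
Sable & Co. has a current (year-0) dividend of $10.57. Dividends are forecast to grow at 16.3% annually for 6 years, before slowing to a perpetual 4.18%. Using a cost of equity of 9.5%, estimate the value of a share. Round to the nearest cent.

$375.85

Two-stage DDM. Project D₁…D_6 at 0.163, terminal growth 0.0418, discount at r = 0.095.
D_1 = 12.2929
D_2 = 14.2967
D_3 = 16.6270
D_4 = 19.3372
D_5 = 22.4892
D_6 = 26.1549
Terminal value at t=6: TV = D_7/(r−g) = 27.2482/(0.095−0.0418) = 512.1840
P₀ = 12.2929/(1+0.095)^1 + 14.2967/(1+0.095)^2 + 16.6270/(1+0.095)^3 + 19.3372/(1+0.095)^4 + 22.4892/(1+0.095)^5 + 26.1549/(1+0.095)^6 + 512.1840/(1+0.095)^6 = 375.8495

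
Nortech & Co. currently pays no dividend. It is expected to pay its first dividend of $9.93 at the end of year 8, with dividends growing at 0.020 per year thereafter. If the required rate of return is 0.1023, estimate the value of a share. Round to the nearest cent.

Deferred-dividend DDM. At t=7 the remaining stream is a growing perpetuity with first payment D_8 = 9.93.
V_7 = D_8/(r−g) = 9.93/(0.1023−0.02) = 120.6561
P₀ = V_7/(1+r)^7 = 120.6561/(1+0.1023)^7 = 61.0170

$61.02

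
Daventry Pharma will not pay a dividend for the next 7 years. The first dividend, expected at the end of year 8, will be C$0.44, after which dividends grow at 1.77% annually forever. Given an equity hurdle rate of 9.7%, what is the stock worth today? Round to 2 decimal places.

C$2.90

Deferred-dividend DDM. At t=7 the remaining stream is a growing perpetuity with first payment D_8 = 0.44.
V_7 = D_8/(r−g) = 0.44/(0.097−0.0177) = 5.5485
P₀ = V_7/(1+r)^7 = 5.5485/(1+0.097)^7 = 2.9022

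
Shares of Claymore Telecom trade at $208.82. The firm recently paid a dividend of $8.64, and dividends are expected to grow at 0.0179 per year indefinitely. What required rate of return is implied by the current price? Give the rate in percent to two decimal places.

6.00%

Rearranging the constant-growth DDM: r = D₁/P₀ + g.
D₁ = 8.64 × (1 + 0.0179) = 8.7947.
r = 8.7947 / 208.82 + 0.0179 = 0.04212 + 0.0179 = 0.06002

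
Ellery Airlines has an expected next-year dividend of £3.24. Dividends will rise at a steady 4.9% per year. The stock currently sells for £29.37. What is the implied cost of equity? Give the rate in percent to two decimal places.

Rearranging the constant-growth DDM: r = D₁/P₀ + g.
r = 3.2400 / 29.37 + 0.049 = 0.11032 + 0.049 = 0.15932

15.93%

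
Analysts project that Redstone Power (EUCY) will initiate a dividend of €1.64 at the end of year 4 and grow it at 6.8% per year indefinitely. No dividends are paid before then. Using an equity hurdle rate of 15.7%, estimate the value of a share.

€11.90

Deferred-dividend DDM. At t=3 the remaining stream is a growing perpetuity with first payment D_4 = 1.64.
V_3 = D_4/(r−g) = 1.64/(0.157−0.068) = 18.4270
P₀ = V_3/(1+r)^3 = 18.4270/(1+0.157)^3 = 11.8974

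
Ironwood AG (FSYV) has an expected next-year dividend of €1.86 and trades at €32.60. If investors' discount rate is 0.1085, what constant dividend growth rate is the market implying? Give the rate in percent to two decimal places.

5.14%

From P₀ = D₁/(r − g), the implied growth is g = r − D₁/P₀.
g = 0.1085 − 1.86/32.60 = 0.1085 − 0.05706 = 0.05144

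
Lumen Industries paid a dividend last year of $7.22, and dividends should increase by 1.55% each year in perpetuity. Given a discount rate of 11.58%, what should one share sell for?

Gordon growth model: P₀ = D₁/(r − g). D₁ = 7.22 × (1 + 0.0155) = 7.3319.
P₀ = 7.3319 / (0.1158 − 0.0155) = 7.3319 / 0.1003 = 73.0998

$73.10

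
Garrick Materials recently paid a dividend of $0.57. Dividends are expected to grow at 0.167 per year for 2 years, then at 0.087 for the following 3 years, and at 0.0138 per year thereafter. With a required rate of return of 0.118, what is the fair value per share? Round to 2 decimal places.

Three-stage DDM. Project D₁…D_5; terminal Gordon value at t=5 with g = 0.0138; discount at r = 0.118.
D_1 = 0.6652
D_2 = 0.7763
D_3 = 0.8438
D_4 = 0.9172
D_5 = 0.9970
TV_5 = 1.0108/(0.118−0.0138) = 9.7004
P₀ = Σ Dₜ/(1+r)ᵗ + TV_5/(1+r)^5 = 8.5315

$8.53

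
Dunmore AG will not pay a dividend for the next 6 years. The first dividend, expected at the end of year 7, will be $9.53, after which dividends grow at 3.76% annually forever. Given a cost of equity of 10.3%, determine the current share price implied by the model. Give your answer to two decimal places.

$80.92

Deferred-dividend DDM. At t=6 the remaining stream is a growing perpetuity with first payment D_7 = 9.53.
V_6 = D_7/(r−g) = 9.53/(0.103−0.0376) = 145.7187
P₀ = V_6/(1+r)^6 = 145.7187/(1+0.103)^6 = 80.9212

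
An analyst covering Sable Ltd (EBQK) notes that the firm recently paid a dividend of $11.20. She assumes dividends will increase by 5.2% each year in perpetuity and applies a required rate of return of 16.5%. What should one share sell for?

$104.27

Gordon growth model: P₀ = D₁/(r − g). D₁ = 11.20 × (1 + 0.052) = 11.7824.
P₀ = 11.7824 / (0.165 − 0.052) = 11.7824 / 0.113 = 104.2690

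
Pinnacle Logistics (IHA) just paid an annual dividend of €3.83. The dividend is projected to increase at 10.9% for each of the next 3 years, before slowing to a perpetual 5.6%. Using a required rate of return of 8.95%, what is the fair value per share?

Two-stage DDM. Project D₁…D_3 at 0.109, terminal growth 0.056, discount at r = 0.0895.
D_1 = 4.2475
D_2 = 4.7104
D_3 = 5.2239
Terminal value at t=3: TV = D_4/(r−g) = 5.5164/(0.0895−0.056) = 164.6693
P₀ = 4.2475/(1+0.0895)^1 + 4.7104/(1+0.0895)^2 + 5.2239/(1+0.0895)^3 + 164.6693/(1+0.0895)^3 = 139.2363

€139.24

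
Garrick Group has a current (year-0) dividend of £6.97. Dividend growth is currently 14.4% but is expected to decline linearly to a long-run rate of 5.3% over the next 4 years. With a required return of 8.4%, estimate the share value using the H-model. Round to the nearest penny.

H-model: P₀ = D₀[(1+g_L) + H(g_S−g_L)]/(r−g_L), with H = 4/2 = 2.
P₀ = 6.97 × [(1+0.053) + 2×(0.144−0.053)] / (0.084−0.053)
   = 6.97 × 1.2350 / 0.031 = 277.6758

£277.68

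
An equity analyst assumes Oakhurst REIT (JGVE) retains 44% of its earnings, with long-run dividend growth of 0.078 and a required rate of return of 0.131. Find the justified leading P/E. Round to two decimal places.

Payout ratio b = 1 − 0.44 = 0.56.
Justified leading P/E = b/(r−g) = 0.56/(0.131−0.078) = 10.5660

10.57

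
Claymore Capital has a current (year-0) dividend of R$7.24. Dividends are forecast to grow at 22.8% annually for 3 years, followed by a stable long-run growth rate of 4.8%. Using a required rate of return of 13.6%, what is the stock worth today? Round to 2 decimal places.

Two-stage DDM. Project D₁…D_3 at 0.228, terminal growth 0.048, discount at r = 0.136.
D_1 = 8.8907
D_2 = 10.9178
D_3 = 13.4071
Terminal value at t=3: TV = D_4/(r−g) = 14.0506/(0.136−0.048) = 159.6659
P₀ = 8.8907/(1+0.136)^1 + 10.9178/(1+0.136)^2 + 13.4071/(1+0.136)^3 + 159.6659/(1+0.136)^3 = 134.3442

R$134.34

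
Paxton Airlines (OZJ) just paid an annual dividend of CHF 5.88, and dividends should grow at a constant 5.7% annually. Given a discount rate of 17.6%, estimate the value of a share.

Gordon growth model: P₀ = D₁/(r − g). D₁ = 5.88 × (1 + 0.057) = 6.2152.
P₀ = 6.2152 / (0.176 − 0.057) = 6.2152 / 0.119 = 52.2282

CHF 52.23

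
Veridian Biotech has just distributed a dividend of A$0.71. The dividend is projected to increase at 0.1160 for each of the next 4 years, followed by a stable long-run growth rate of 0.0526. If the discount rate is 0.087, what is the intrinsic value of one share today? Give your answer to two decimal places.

A$27.17

Two-stage DDM. Project D₁…D_4 at 0.116, terminal growth 0.0526, discount at r = 0.087.
D_1 = 0.7924
D_2 = 0.8843
D_3 = 0.9868
D_4 = 1.1013
Terminal value at t=4: TV = D_5/(r−g) = 1.1593/(0.087−0.0526) = 33.6992
P₀ = 0.7924/(1+0.087)^1 + 0.8843/(1+0.087)^2 + 0.9868/(1+0.087)^3 + 1.1013/(1+0.087)^4 + 33.6992/(1+0.087)^4 = 27.1726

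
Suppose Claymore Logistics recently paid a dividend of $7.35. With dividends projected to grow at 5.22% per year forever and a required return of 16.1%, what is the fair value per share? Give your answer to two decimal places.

Gordon growth model: P₀ = D₁/(r − g). D₁ = 7.35 × (1 + 0.0522) = 7.7337.
P₀ = 7.7337 / (0.161 − 0.0522) = 7.7337 / 0.1088 = 71.0815

$71.08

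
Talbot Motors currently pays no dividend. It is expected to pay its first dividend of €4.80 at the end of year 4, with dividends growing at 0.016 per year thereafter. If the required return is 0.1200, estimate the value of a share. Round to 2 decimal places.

Deferred-dividend DDM. At t=3 the remaining stream is a growing perpetuity with first payment D_4 = 4.80.
V_3 = D_4/(r−g) = 4.80/(0.12−0.016) = 46.1538
P₀ = V_3/(1+r)^3 = 46.1538/(1+0.12)^3 = 32.8514

€32.85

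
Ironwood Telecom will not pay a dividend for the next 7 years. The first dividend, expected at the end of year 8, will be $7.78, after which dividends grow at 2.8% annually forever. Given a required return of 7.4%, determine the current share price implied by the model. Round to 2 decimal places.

$102.61

Deferred-dividend DDM. At t=7 the remaining stream is a growing perpetuity with first payment D_8 = 7.78.
V_7 = D_8/(r−g) = 7.78/(0.074−0.028) = 169.1304
P₀ = V_7/(1+r)^7 = 169.1304/(1+0.074)^7 = 102.6105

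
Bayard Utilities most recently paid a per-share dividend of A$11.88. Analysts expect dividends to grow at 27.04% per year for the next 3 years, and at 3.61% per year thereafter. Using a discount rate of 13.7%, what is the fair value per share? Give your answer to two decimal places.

Two-stage DDM. Project D₁…D_3 at 0.2704, terminal growth 0.0361, discount at r = 0.137.
D_1 = 15.0924
D_2 = 19.1733
D_3 = 24.3578
Terminal value at t=3: TV = D_4/(r−g) = 25.2371/(0.137−0.0361) = 250.1200
P₀ = 15.0924/(1+0.137)^1 + 19.1733/(1+0.137)^2 + 24.3578/(1+0.137)^3 + 250.1200/(1+0.137)^3 = 214.8401

A$214.84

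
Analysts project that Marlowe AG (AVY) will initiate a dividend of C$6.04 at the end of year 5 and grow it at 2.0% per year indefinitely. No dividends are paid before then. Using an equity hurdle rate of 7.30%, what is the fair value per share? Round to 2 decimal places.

C$85.97

Deferred-dividend DDM. At t=4 the remaining stream is a growing perpetuity with first payment D_5 = 6.04.
V_4 = D_5/(r−g) = 6.04/(0.073−0.02) = 113.9623
P₀ = V_4/(1+r)^4 = 113.9623/(1+0.073)^4 = 85.9730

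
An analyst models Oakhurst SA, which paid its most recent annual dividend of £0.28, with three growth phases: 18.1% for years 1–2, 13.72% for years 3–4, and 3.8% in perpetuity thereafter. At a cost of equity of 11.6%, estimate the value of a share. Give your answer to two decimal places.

Three-stage DDM. Project D₁…D_4; terminal Gordon value at t=4 with g = 0.038; discount at r = 0.116.
D_1 = 0.3307
D_2 = 0.3905
D_3 = 0.4441
D_4 = 0.5050
TV_4 = 0.5242/(0.116−0.038) = 6.7210
P₀ = Σ Dₜ/(1+r)ᵗ + TV_4/(1+r)^4 = 5.5879

£5.59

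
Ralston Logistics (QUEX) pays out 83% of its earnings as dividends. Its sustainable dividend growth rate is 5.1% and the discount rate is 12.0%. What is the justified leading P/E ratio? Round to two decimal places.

12.03

Justified leading P/E = b/(r−g) = 0.83/(0.12−0.051) = 12.0290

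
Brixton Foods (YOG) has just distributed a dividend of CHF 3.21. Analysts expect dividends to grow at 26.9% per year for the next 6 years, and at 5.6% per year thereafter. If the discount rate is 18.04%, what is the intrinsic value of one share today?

CHF 67.07

Two-stage DDM. Project D₁…D_6 at 0.269, terminal growth 0.056, discount at r = 0.1804.
D_1 = 4.0735
D_2 = 5.1693
D_3 = 6.5598
D_4 = 8.3244
D_5 = 10.5636
D_6 = 13.4052
Terminal value at t=6: TV = D_7/(r−g) = 14.1559/(0.1804−0.056) = 113.7937
P₀ = 4.0735/(1+0.1804)^1 + 5.1693/(1+0.1804)^2 + 6.5598/(1+0.1804)^3 + 8.3244/(1+0.1804)^4 + 10.5636/(1+0.1804)^5 + 13.4052/(1+0.1804)^6 + 113.7937/(1+0.1804)^6 = 67.0696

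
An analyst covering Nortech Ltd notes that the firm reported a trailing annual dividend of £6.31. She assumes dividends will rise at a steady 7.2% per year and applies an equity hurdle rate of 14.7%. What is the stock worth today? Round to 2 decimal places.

£90.19

Gordon growth model: P₀ = D₁/(r − g). D₁ = 6.31 × (1 + 0.072) = 6.7643.
P₀ = 6.7643 / (0.147 − 0.072) = 6.7643 / 0.075 = 90.1909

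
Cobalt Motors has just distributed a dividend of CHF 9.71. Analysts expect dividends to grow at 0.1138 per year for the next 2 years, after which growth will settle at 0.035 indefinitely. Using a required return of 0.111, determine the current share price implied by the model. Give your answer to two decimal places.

Two-stage DDM. Project D₁…D_2 at 0.1138, terminal growth 0.035, discount at r = 0.111.
D_1 = 10.8150
D_2 = 12.0457
Terminal value at t=2: TV = D_3/(r−g) = 12.4673/(0.111−0.035) = 164.0440
P₀ = 10.8150/(1+0.111)^1 + 12.0457/(1+0.111)^2 + 164.0440/(1+0.111)^2 = 152.3957

CHF 152.40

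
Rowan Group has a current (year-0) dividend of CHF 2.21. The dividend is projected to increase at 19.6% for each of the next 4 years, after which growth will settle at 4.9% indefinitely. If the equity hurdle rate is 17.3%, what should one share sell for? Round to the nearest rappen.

Two-stage DDM. Project D₁…D_4 at 0.196, terminal growth 0.049, discount at r = 0.173.
D_1 = 2.6432
D_2 = 3.1612
D_3 = 3.7808
D_4 = 4.5219
Terminal value at t=4: TV = D_5/(r−g) = 4.7434/(0.173−0.049) = 38.2535
P₀ = 2.6432/(1+0.173)^1 + 3.1612/(1+0.173)^2 + 3.7808/(1+0.173)^3 + 4.5219/(1+0.173)^4 + 38.2535/(1+0.173)^4 = 29.4878

CHF 29.49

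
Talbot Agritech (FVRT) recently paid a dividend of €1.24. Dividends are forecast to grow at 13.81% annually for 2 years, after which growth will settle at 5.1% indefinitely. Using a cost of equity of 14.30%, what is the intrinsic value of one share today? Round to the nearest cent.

Two-stage DDM. Project D₁…D_2 at 0.1381, terminal growth 0.051, discount at r = 0.143.
D_1 = 1.4112
D_2 = 1.6061
Terminal value at t=2: TV = D_3/(r−g) = 1.6880/(0.143−0.051) = 18.3484
P₀ = 1.4112/(1+0.143)^1 + 1.6061/(1+0.143)^2 + 18.3484/(1+0.143)^2 = 16.5085

€16.51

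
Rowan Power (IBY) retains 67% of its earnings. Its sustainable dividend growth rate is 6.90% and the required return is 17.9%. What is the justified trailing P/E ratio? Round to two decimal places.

3.21

Payout ratio b = 1 − 0.67 = 0.33.
Justified trailing P/E = b(1+g)/(r−g) = 0.33×(1+0.069)/(0.179−0.069) = 3.2070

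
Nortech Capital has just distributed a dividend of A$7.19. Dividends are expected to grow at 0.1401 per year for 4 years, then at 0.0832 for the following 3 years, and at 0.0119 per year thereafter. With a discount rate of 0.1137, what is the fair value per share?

Three-stage DDM. Project D₁…D_7; terminal Gordon value at t=7 with g = 0.0119; discount at r = 0.1137.
D_1 = 8.1973
D_2 = 9.3458
D_3 = 10.6551
D_4 = 12.1479
D_5 = 13.1586
D_6 = 14.2534
D_7 = 15.4393
TV_7 = 15.6230/(0.1137−0.0119) = 153.4675
P₀ = Σ Dₜ/(1+r)ᵗ + TV_7/(1+r)^7 = 125.1373

A$125.14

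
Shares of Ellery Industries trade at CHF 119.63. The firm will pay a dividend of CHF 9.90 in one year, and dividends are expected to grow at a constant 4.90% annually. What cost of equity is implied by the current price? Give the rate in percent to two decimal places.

13.18%

Rearranging the constant-growth DDM: r = D₁/P₀ + g.
r = 9.9000 / 119.63 + 0.049 = 0.08276 + 0.049 = 0.13176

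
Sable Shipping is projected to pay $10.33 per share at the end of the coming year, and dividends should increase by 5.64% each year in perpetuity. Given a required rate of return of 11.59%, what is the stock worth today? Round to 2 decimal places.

$173.61

Gordon growth model: P₀ = D₁/(r − g), with D₁ = 10.33 given directly.
P₀ = 10.3300 / (0.1159 − 0.0564) = 10.3300 / 0.0595 = 173.6134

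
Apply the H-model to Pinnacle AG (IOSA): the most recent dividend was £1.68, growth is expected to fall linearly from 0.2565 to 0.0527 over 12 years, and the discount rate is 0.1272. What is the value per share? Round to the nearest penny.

£51.31

H-model: P₀ = D₀[(1+g_L) + H(g_S−g_L)]/(r−g_L), with H = 12/2 = 6.
P₀ = 1.68 × [(1+0.0527) + 6×(0.2565−0.0527)] / (0.1272−0.0527)
   = 1.68 × 2.2755 / 0.0745 = 51.3133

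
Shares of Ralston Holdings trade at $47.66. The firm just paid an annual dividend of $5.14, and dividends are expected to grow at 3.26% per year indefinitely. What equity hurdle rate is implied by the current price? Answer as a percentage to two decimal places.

14.40%

Rearranging the constant-growth DDM: r = D₁/P₀ + g.
D₁ = 5.14 × (1 + 0.0326) = 5.3076.
r = 5.3076 / 47.66 + 0.0326 = 0.11136 + 0.0326 = 0.14396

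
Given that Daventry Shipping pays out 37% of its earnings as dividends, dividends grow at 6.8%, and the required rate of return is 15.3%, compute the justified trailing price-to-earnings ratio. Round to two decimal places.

Justified trailing P/E = b(1+g)/(r−g) = 0.37×(1+0.068)/(0.153−0.068) = 4.6489

4.65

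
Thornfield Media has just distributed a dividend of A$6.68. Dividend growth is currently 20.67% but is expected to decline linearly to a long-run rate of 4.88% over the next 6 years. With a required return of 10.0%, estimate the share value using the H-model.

A$198.64

H-model: P₀ = D₀[(1+g_L) + H(g_S−g_L)]/(r−g_L), with H = 6/2 = 3.
P₀ = 6.68 × [(1+0.0488) + 3×(0.2067−0.0488)] / (0.1−0.0488)
   = 6.68 × 1.5225 / 0.0512 = 198.6387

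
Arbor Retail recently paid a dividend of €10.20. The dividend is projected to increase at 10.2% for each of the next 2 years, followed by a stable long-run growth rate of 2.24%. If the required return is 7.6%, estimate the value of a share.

Two-stage DDM. Project D₁…D_2 at 0.102, terminal growth 0.0224, discount at r = 0.076.
D_1 = 11.2404
D_2 = 12.3869
Terminal value at t=2: TV = D_3/(r−g) = 12.6644/(0.076−0.0224) = 236.2759
P₀ = 11.2404/(1+0.076)^1 + 12.3869/(1+0.076)^2 + 236.2759/(1+0.076)^2 = 225.2227

€225.22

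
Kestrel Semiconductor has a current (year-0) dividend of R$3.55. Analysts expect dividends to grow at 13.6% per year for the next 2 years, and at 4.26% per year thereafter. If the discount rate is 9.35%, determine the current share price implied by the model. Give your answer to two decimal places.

R$86.00

Two-stage DDM. Project D₁…D_2 at 0.136, terminal growth 0.0426, discount at r = 0.0935.
D_1 = 4.0328
D_2 = 4.5813
Terminal value at t=2: TV = D_3/(r−g) = 4.7764/(0.0935−0.0426) = 93.8393
P₀ = 4.0328/(1+0.0935)^1 + 4.5813/(1+0.0935)^2 + 93.8393/(1+0.0935)^2 = 85.9972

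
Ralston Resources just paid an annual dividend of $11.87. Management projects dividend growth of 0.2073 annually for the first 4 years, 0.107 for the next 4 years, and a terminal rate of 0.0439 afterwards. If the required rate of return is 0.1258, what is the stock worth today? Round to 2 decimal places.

Three-stage DDM. Project D₁…D_8; terminal Gordon value at t=8 with g = 0.0439; discount at r = 0.1258.
D_1 = 14.3307
D_2 = 17.3014
D_3 = 20.8880
D_4 = 25.2181
D_5 = 27.9164
D_6 = 30.9034
D_7 = 34.2101
D_8 = 37.8706
TV_8 = 39.5331/(0.1258−0.0439) = 482.6997
P₀ = Σ Dₜ/(1+r)ᵗ + TV_8/(1+r)^8 = 303.9976

$304.00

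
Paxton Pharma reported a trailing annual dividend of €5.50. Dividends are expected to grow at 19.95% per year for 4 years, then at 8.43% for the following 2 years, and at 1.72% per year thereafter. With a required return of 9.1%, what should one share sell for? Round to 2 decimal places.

Three-stage DDM. Project D₁…D_6; terminal Gordon value at t=6 with g = 0.0172; discount at r = 0.091.
D_1 = 6.5972
D_2 = 7.9134
D_3 = 9.4921
D_4 = 11.3858
D_5 = 12.3456
D_6 = 13.3864
TV_6 = 13.6166/(0.091−0.0172) = 184.5069
P₀ = Σ Dₜ/(1+r)ᵗ + TV_6/(1+r)^6 = 153.3783

€153.38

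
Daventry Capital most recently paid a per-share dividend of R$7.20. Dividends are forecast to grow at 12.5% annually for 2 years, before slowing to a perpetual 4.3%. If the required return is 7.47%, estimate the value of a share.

Two-stage DDM. Project D₁…D_2 at 0.125, terminal growth 0.043, discount at r = 0.0747.
D_1 = 8.1000
D_2 = 9.1125
Terminal value at t=2: TV = D_3/(r−g) = 9.5043/(0.0747−0.043) = 299.8214
P₀ = 8.1000/(1+0.0747)^1 + 9.1125/(1+0.0747)^2 + 299.8214/(1+0.0747)^2 = 275.0168

R$275.02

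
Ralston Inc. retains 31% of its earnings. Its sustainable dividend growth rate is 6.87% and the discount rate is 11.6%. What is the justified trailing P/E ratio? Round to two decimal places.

Payout ratio b = 1 − 0.31 = 0.69.
Justified trailing P/E = b(1+g)/(r−g) = 0.69×(1+0.0687)/(0.116−0.0687) = 15.5899

15.59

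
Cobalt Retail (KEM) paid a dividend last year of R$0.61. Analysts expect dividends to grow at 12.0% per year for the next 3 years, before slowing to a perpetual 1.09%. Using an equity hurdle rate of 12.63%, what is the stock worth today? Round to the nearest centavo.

Two-stage DDM. Project D₁…D_3 at 0.12, terminal growth 0.0109, discount at r = 0.1263.
D_1 = 0.6832
D_2 = 0.7652
D_3 = 0.8570
Terminal value at t=3: TV = D_4/(r−g) = 0.8663/(0.1263−0.0109) = 7.5073
P₀ = 0.6832/(1+0.1263)^1 + 0.7652/(1+0.1263)^2 + 0.8570/(1+0.1263)^3 + 7.5073/(1+0.1263)^3 = 7.0640

R$7.06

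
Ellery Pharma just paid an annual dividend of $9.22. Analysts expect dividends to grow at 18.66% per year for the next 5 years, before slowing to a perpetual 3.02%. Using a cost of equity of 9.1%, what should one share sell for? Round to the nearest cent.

$297.50

Two-stage DDM. Project D₁…D_5 at 0.1866, terminal growth 0.0302, discount at r = 0.091.
D_1 = 10.9405
D_2 = 12.9819
D_3 = 15.4044
D_4 = 18.2788
D_5 = 21.6897
Terminal value at t=5: TV = D_6/(r−g) = 22.3447/(0.091−0.0302) = 367.5112
P₀ = 10.9405/(1+0.091)^1 + 12.9819/(1+0.091)^2 + 15.4044/(1+0.091)^3 + 18.2788/(1+0.091)^4 + 21.6897/(1+0.091)^5 + 367.5112/(1+0.091)^5 = 297.4953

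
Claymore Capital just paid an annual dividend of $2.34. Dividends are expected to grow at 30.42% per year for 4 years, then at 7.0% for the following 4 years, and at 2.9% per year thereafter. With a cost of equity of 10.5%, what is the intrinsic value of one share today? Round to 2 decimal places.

Three-stage DDM. Project D₁…D_8; terminal Gordon value at t=8 with g = 0.029; discount at r = 0.105.
D_1 = 3.0518
D_2 = 3.9802
D_3 = 5.1910
D_4 = 6.7701
D_5 = 7.2440
D_6 = 7.7510
D_7 = 8.2936
D_8 = 8.8742
TV_8 = 9.1315/(0.105−0.029) = 120.1516
P₀ = Σ Dₜ/(1+r)ᵗ + TV_8/(1+r)^8 = 85.2345

$85.23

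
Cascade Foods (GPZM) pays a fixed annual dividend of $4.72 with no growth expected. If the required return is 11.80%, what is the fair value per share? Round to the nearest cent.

$40.00

Zero-growth DDM (perpetuity): P₀ = D/r = 4.72 / 0.118 = 40.0000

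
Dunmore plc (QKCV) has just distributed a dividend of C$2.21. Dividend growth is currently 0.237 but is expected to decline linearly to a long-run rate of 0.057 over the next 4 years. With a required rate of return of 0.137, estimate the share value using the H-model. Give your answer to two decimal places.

H-model: P₀ = D₀[(1+g_L) + H(g_S−g_L)]/(r−g_L), with H = 4/2 = 2.
P₀ = 2.21 × [(1+0.057) + 2×(0.237−0.057)] / (0.137−0.057)
   = 2.21 × 1.4170 / 0.08 = 39.1446

C$39.14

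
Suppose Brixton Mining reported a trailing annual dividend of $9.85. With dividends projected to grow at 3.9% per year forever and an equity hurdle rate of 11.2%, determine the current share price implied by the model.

$140.19

Gordon growth model: P₀ = D₁/(r − g). D₁ = 9.85 × (1 + 0.039) = 10.2341.
P₀ = 10.2341 / (0.112 − 0.039) = 10.2341 / 0.073 = 140.1938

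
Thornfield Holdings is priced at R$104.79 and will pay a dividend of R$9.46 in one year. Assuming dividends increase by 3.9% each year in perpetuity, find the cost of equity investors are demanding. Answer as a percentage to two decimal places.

12.93%

Rearranging the constant-growth DDM: r = D₁/P₀ + g.
r = 9.4600 / 104.79 + 0.039 = 0.09028 + 0.039 = 0.12928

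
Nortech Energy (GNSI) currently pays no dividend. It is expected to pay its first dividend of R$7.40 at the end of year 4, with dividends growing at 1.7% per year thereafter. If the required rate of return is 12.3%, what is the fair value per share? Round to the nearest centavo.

Deferred-dividend DDM. At t=3 the remaining stream is a growing perpetuity with first payment D_4 = 7.40.
V_3 = D_4/(r−g) = 7.40/(0.123−0.017) = 69.8113
P₀ = V_3/(1+r)^3 = 69.8113/(1+0.123)^3 = 49.2932

R$49.29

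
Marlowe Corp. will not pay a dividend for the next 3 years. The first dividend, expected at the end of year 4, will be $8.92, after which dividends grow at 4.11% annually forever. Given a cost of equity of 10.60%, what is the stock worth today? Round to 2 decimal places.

Deferred-dividend DDM. At t=3 the remaining stream is a growing perpetuity with first payment D_4 = 8.92.
V_3 = D_4/(r−g) = 8.92/(0.106−0.0411) = 137.4422
P₀ = V_3/(1+r)^3 = 137.4422/(1+0.106)^3 = 101.5909

$101.59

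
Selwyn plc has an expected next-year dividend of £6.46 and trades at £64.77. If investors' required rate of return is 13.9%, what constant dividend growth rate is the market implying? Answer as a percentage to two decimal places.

3.93%

From P₀ = D₁/(r − g), the implied growth is g = r − D₁/P₀.
g = 0.139 − 6.46/64.77 = 0.139 − 0.09974 = 0.03926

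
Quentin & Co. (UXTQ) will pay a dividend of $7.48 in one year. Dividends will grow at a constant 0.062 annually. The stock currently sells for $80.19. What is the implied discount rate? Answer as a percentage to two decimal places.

15.53%

Rearranging the constant-growth DDM: r = D₁/P₀ + g.
r = 7.4800 / 80.19 + 0.062 = 0.09328 + 0.062 = 0.15528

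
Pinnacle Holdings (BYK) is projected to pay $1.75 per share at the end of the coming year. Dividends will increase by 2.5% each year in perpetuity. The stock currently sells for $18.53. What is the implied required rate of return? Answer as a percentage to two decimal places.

Rearranging the constant-growth DDM: r = D₁/P₀ + g.
r = 1.7500 / 18.53 + 0.025 = 0.09444 + 0.025 = 0.11944

11.94%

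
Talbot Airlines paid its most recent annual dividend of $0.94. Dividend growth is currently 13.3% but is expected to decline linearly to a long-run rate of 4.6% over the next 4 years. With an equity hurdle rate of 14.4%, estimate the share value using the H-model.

H-model: P₀ = D₀[(1+g_L) + H(g_S−g_L)]/(r−g_L), with H = 4/2 = 2.
P₀ = 0.94 × [(1+0.046) + 2×(0.133−0.046)] / (0.144−0.046)
   = 0.94 × 1.2200 / 0.098 = 11.7020

$11.70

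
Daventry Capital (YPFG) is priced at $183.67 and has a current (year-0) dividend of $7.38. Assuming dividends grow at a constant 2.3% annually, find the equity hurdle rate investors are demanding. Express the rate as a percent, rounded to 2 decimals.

Rearranging the constant-growth DDM: r = D₁/P₀ + g.
D₁ = 7.38 × (1 + 0.023) = 7.5497.
r = 7.5497 / 183.67 + 0.023 = 0.04110 + 0.023 = 0.06410

6.41%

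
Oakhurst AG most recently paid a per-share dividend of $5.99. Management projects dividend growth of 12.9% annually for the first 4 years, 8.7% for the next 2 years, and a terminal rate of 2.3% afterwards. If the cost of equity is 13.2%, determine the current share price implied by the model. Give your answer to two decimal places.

$86.25

Three-stage DDM. Project D₁…D_6; terminal Gordon value at t=6 with g = 0.023; discount at r = 0.132.
D_1 = 6.7627
D_2 = 7.6351
D_3 = 8.6200
D_4 = 9.7320
D_5 = 10.5787
D_6 = 11.4990
TV_6 = 11.7635/(0.132−0.023) = 107.9222
P₀ = Σ Dₜ/(1+r)ᵗ + TV_6/(1+r)^6 = 86.2477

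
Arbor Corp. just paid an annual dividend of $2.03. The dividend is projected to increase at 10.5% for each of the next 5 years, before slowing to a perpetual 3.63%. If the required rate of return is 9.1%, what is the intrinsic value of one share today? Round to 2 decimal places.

$51.54

Two-stage DDM. Project D₁…D_5 at 0.105, terminal growth 0.0363, discount at r = 0.091.
D_1 = 2.2431
D_2 = 2.4787
D_3 = 2.7389
D_4 = 3.0265
D_5 = 3.3443
Terminal value at t=5: TV = D_6/(r−g) = 3.4657/(0.091−0.0363) = 63.3586
P₀ = 2.2431/(1+0.091)^1 + 2.4787/(1+0.091)^2 + 2.7389/(1+0.091)^3 + 3.0265/(1+0.091)^4 + 3.3443/(1+0.091)^5 + 63.3586/(1+0.091)^5 = 51.5379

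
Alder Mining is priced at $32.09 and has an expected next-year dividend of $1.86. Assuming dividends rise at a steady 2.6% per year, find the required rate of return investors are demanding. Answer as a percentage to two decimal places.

Rearranging the constant-growth DDM: r = D₁/P₀ + g.
r = 1.8600 / 32.09 + 0.026 = 0.05796 + 0.026 = 0.08396

8.40%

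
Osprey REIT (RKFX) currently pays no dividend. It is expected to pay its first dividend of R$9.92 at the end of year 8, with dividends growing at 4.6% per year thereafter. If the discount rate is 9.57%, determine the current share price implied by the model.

R$105.27

Deferred-dividend DDM. At t=7 the remaining stream is a growing perpetuity with first payment D_8 = 9.92.
V_7 = D_8/(r−g) = 9.92/(0.0957−0.046) = 199.5976
P₀ = V_7/(1+r)^7 = 199.5976/(1+0.0957)^7 = 105.2722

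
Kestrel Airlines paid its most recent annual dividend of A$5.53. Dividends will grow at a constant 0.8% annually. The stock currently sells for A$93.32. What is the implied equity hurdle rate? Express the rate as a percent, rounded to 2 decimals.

Rearranging the constant-growth DDM: r = D₁/P₀ + g.
D₁ = 5.53 × (1 + 0.008) = 5.5742.
r = 5.5742 / 93.32 + 0.008 = 0.05973 + 0.008 = 0.06773

6.77%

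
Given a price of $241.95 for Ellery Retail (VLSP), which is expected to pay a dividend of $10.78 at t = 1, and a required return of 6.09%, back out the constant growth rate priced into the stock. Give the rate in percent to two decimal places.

From P₀ = D₁/(r − g), the implied growth is g = r − D₁/P₀.
g = 0.0609 − 10.78/241.95 = 0.0609 − 0.04455 = 0.01635

1.63%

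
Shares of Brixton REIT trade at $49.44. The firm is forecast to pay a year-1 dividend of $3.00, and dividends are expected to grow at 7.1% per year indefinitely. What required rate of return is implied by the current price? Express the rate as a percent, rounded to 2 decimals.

13.17%

Rearranging the constant-growth DDM: r = D₁/P₀ + g.
r = 3.0000 / 49.44 + 0.071 = 0.06068 + 0.071 = 0.13168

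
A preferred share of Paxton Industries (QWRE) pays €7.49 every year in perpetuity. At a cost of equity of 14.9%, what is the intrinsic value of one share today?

€50.27

Zero-growth DDM (perpetuity): P₀ = D/r = 7.49 / 0.149 = 50.2685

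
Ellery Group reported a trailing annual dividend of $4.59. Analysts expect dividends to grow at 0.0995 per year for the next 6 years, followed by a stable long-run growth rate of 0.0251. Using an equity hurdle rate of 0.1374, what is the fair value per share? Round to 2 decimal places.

$58.69

Two-stage DDM. Project D₁…D_6 at 0.0995, terminal growth 0.0251, discount at r = 0.1374.
D_1 = 5.0467
D_2 = 5.5489
D_3 = 6.1010
D_4 = 6.7080
D_5 = 7.3755
D_6 = 8.1093
Terminal value at t=6: TV = D_7/(r−g) = 8.3129/(0.1374−0.0251) = 74.0237
P₀ = 5.0467/(1+0.1374)^1 + 5.5489/(1+0.1374)^2 + 6.1010/(1+0.1374)^3 + 6.7080/(1+0.1374)^4 + 7.3755/(1+0.1374)^5 + 8.1093/(1+0.1374)^6 + 74.0237/(1+0.1374)^6 = 58.6901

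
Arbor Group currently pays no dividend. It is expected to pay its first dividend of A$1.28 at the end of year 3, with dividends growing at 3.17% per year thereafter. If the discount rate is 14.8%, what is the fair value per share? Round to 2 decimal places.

A$8.35

Deferred-dividend DDM. At t=2 the remaining stream is a growing perpetuity with first payment D_3 = 1.28.
V_2 = D_3/(r−g) = 1.28/(0.148−0.0317) = 11.0060
P₀ = V_2/(1+r)^2 = 11.0060/(1+0.148)^2 = 8.3512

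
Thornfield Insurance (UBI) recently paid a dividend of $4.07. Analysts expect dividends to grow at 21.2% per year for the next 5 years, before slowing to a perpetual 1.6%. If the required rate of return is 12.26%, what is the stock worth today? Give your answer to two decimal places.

Two-stage DDM. Project D₁…D_5 at 0.212, terminal growth 0.016, discount at r = 0.1226.
D_1 = 4.9328
D_2 = 5.9786
D_3 = 7.2461
D_4 = 8.7822
D_5 = 10.6441
Terminal value at t=5: TV = D_6/(r−g) = 10.8144/(0.1226−0.016) = 101.4481
P₀ = 4.9328/(1+0.1226)^1 + 5.9786/(1+0.1226)^2 + 7.2461/(1+0.1226)^3 + 8.7822/(1+0.1226)^4 + 10.6441/(1+0.1226)^5 + 101.4481/(1+0.1226)^5 = 82.6607

$82.66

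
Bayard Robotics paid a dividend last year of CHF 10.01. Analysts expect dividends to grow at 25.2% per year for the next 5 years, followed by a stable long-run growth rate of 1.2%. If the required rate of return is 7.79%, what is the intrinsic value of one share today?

Two-stage DDM. Project D₁…D_5 at 0.252, terminal growth 0.012, discount at r = 0.0779.
D_1 = 12.5325
D_2 = 15.6907
D_3 = 19.6448
D_4 = 24.5953
D_5 = 30.7933
Terminal value at t=5: TV = D_6/(r−g) = 31.1628/(0.0779−0.012) = 472.8799
P₀ = 12.5325/(1+0.0779)^1 + 15.6907/(1+0.0779)^2 + 19.6448/(1+0.0779)^3 + 24.5953/(1+0.0779)^4 + 30.7933/(1+0.0779)^5 + 472.8799/(1+0.0779)^5 = 405.1807

CHF 405.18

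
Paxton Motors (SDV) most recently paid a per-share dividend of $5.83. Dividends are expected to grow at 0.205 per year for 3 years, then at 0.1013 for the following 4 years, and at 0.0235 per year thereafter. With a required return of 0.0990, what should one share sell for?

Three-stage DDM. Project D₁…D_7; terminal Gordon value at t=7 with g = 0.0235; discount at r = 0.099.
D_1 = 7.0252
D_2 = 8.4653
D_3 = 10.2007
D_4 = 11.2340
D_5 = 12.3720
D_6 = 13.6253
D_7 = 15.0056
TV_7 = 15.3582/(0.099−0.0235) = 203.4198
P₀ = Σ Dₜ/(1+r)ᵗ + TV_7/(1+r)^7 = 157.0399

$157.04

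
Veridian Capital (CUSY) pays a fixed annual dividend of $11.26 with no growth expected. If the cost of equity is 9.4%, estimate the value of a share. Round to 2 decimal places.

$119.79

Zero-growth DDM (perpetuity): P₀ = D/r = 11.26 / 0.094 = 119.7872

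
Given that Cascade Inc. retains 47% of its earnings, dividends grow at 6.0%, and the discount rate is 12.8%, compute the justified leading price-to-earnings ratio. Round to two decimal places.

7.79

Payout ratio b = 1 − 0.47 = 0.53.
Justified leading P/E = b/(r−g) = 0.53/(0.128−0.06) = 7.7941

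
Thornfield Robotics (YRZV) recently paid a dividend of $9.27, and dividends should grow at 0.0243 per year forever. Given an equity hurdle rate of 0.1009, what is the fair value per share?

$123.96

Gordon growth model: P₀ = D₁/(r − g). D₁ = 9.27 × (1 + 0.0243) = 9.4953.
P₀ = 9.4953 / (0.1009 − 0.0243) = 9.4953 / 0.0766 = 123.9590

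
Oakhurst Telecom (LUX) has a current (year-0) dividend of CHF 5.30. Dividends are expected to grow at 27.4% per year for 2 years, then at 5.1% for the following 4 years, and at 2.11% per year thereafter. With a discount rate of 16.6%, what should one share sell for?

CHF 61.21

Three-stage DDM. Project D₁…D_6; terminal Gordon value at t=6 with g = 0.0211; discount at r = 0.166.
D_1 = 6.7522
D_2 = 8.6023
D_3 = 9.0410
D_4 = 9.5021
D_5 = 9.9867
D_6 = 10.4960
TV_6 = 10.7175/(0.166−0.0211) = 73.9649
P₀ = Σ Dₜ/(1+r)ᵗ + TV_6/(1+r)^6 = 61.2056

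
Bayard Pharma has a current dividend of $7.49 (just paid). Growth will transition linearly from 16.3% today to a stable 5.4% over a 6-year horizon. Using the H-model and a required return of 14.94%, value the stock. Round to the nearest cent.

H-model: P₀ = D₀[(1+g_L) + H(g_S−g_L)]/(r−g_L), with H = 6/2 = 3.
P₀ = 7.49 × [(1+0.054) + 3×(0.163−0.054)] / (0.1494−0.054)
   = 7.49 × 1.3810 / 0.0954 = 108.4244

$108.42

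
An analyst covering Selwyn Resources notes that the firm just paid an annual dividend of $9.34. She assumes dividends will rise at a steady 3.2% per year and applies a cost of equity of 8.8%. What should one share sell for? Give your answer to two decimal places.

Gordon growth model: P₀ = D₁/(r − g). D₁ = 9.34 × (1 + 0.032) = 9.6389.
P₀ = 9.6389 / (0.088 − 0.032) = 9.6389 / 0.056 = 172.1229

$172.12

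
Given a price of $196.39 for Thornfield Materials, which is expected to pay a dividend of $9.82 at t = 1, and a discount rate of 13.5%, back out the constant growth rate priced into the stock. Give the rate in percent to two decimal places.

8.50%

From P₀ = D₁/(r − g), the implied growth is g = r − D₁/P₀.
g = 0.135 − 9.82/196.39 = 0.135 − 0.05000 = 0.08500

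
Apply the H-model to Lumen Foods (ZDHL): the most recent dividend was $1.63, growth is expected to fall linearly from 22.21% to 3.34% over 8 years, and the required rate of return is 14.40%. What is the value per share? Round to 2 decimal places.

H-model: P₀ = D₀[(1+g_L) + H(g_S−g_L)]/(r−g_L), with H = 8/2 = 4.
P₀ = 1.63 × [(1+0.0334) + 4×(0.2221−0.0334)] / (0.144−0.0334)
   = 1.63 × 1.7882 / 0.1106 = 26.3541

$26.35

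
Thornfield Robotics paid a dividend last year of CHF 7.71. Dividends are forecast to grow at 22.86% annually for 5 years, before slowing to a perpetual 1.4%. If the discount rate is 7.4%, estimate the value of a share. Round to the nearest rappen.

CHF 314.01

Two-stage DDM. Project D₁…D_5 at 0.2286, terminal growth 0.014, discount at r = 0.074.
D_1 = 9.4725
D_2 = 11.6379
D_3 = 14.2983
D_4 = 17.5670
D_5 = 21.5828
Terminal value at t=5: TV = D_6/(r−g) = 21.8849/(0.074−0.014) = 364.7486
P₀ = 9.4725/(1+0.074)^1 + 11.6379/(1+0.074)^2 + 14.2983/(1+0.074)^3 + 17.5670/(1+0.074)^4 + 21.5828/(1+0.074)^5 + 364.7486/(1+0.074)^5 = 314.0118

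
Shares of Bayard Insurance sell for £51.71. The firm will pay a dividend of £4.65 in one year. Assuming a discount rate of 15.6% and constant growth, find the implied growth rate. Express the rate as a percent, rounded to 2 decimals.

From P₀ = D₁/(r − g), the implied growth is g = r − D₁/P₀.
g = 0.156 − 4.65/51.71 = 0.156 − 0.08992 = 0.06608

6.61%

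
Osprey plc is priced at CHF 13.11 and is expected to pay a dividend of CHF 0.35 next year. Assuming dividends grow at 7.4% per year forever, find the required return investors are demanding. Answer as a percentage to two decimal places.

Rearranging the constant-growth DDM: r = D₁/P₀ + g.
r = 0.3500 / 13.11 + 0.074 = 0.02670 + 0.074 = 0.10070

10.07%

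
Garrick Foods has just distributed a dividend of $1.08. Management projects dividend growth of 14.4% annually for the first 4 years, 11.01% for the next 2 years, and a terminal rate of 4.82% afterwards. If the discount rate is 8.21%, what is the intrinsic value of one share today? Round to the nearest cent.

Three-stage DDM. Project D₁…D_6; terminal Gordon value at t=6 with g = 0.0482; discount at r = 0.0821.
D_1 = 1.2355
D_2 = 1.4134
D_3 = 1.6170
D_4 = 1.8498
D_5 = 2.0535
D_6 = 2.2796
TV_6 = 2.3894/(0.0821−0.0482) = 70.4850
P₀ = Σ Dₜ/(1+r)ᵗ + TV_6/(1+r)^6 = 51.6809

$51.68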